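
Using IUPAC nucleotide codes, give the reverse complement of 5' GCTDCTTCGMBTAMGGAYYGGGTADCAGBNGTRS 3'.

5'-SYACNVCTGHTACCCRRTCCKTAVKCGAAGHAGC-3'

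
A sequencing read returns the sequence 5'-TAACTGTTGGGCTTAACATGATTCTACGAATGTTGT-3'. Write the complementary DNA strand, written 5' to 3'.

5'-ACAACATTCGTAGAATCATGTTAAGCCCAACAGTTA-3'

Pairing A↔T and G↔C gives ATTGACAACCCGAATTGTACTAAGATGCTTACAACA, running 3'→5'. Reverse for the 5'→3' convention.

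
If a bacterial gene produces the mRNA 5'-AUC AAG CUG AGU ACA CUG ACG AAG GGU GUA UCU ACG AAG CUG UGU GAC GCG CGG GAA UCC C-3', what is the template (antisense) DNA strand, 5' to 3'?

5'-GGGATTCCCGCGCGTCACACAGCTTCGTAGATACACCCTTCGTCAGTGTACTCAGCTTGAT-3'

Replace U with T to get the coding DNA strand: ATCAAGCTGAGTACACTGACGAAGGGTGTATCTACGAAGCTGTGTGACGCGCGGGAATCCC. The template strand is its reverse complement (complement TAGTTCGACTCATGTGACTGCTTCCCACATAGATGCTTCGACACACTGCGCGCCCTTAGGG, then reverse).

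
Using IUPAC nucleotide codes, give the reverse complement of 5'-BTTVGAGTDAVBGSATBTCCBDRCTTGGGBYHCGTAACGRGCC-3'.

5'-GGCYCGTTACGDRVCCCAAGYHVGGAVATSCVBTHACTCBAAV-3'

Standard pairs A↔T, G↔C; ambiguity codes pair R↔Y, S↔S, B↔V, D↔H. Complement (VAABCTCAHTBVCSTAVAGGVHYGAACCCVRDGCATTGCYCGG), then reverse for 5'→3'.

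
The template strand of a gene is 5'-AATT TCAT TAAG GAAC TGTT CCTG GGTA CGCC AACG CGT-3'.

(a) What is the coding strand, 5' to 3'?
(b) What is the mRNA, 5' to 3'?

(a) 5'-ACGCGTTGGCGTACCCAGGAACAGTTCCTTAATGAAATT-3'
(b) 5'-ACGCGUUGGCGUACCCAGGAACAGUUCCUUAAUGAAAUU-3'

(a) The coding strand is the reverse complement of the template: complement TTAAAGTAATTCCTTGACAAGGACCCATGCGGTTGCGCA, then reverse.
(b) mRNA has the coding-strand sequence with T→U.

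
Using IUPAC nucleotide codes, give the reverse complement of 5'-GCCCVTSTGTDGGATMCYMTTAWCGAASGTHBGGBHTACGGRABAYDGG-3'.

Standard pairs A↔T, G↔C; ambiguity codes pair R↔Y, M↔K, W↔W, S↔S, B↔V, D↔H. Complement (CGGGBASACAHCCTAKGRKAATWGCTTSCADVCCVDATGCCYTVTRHCC), then reverse for 5'→3'.

5′-CCHRTVTYCCGTADVCCVDACSTTCGWTAAKRGKATCCHACASABGGGC-3′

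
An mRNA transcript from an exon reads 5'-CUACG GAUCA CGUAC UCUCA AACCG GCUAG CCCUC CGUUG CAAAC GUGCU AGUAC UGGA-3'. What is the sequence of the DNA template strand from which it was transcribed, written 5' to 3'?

5'-TCCAGTACTAGCACGTTTGCAACGGAGGGCTAGCCGGTTTGAGAGTACGTGATCCGTAG-3'

Replace U with T to get the coding DNA strand: CTACGGATCACGTACTCTCAAACCGGCTAGCCCTCCGTTGCAAACGTGCTAGTACTGGA. The template strand is its reverse complement (complement GATGCCTAGTGCATGAGAGTTTGGCCGATCGGGAGGCAACGTTTGCACGATCATGACCT, then reverse).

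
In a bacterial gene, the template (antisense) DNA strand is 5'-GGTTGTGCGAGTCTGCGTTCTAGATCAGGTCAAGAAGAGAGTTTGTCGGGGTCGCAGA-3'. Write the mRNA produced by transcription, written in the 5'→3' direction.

The mRNA has the sequence of the coding strand (reverse complement of the template) with T→U. Reverse complement of GGTTGTGCGAGTCTGCGTTCTAGATCAGGTCAAGAAGAGAGTTTGTCGGGGTCGCAGA is TCTGCGACCCCGACAAACTCTCTTCTTGACCTGATCTAGAACGCAGACTCGCACAACC; then T→U.

5'-UCUGCGACCCCGACAAACUCUCUUCUUGACCUGAUCUAGAACGCAGACUCGCACAACC-3'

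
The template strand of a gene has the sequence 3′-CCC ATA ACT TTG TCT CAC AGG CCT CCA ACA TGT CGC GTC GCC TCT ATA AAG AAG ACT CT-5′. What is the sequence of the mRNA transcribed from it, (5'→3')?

5'-GGGUAUUGAAACAGAGUGUCCGGAGGUUGUACAGCGCAGCGGAGAUAUUUCUUCUGAGA-3'

Reading the template 3'→5' as shown, RNA polymerase pairs each base (A→U, T→A, G↔C) to build mRNA 5'→3' directly.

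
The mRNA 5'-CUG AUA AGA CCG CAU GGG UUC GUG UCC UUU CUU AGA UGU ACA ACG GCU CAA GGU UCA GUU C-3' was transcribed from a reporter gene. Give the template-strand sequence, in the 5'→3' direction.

Replace U with T to get the coding DNA strand: CTGATAAGACCGCATGGGTTCGTGTCCTTTCTTAGATGTACAACGGCTCAAGGTTCAGTTC. The template strand is its reverse complement (complement GACTATTCTGGCGTACCCAAGCACAGGAAAGAATCTACATGTTGCCGAGTTCCAAGTCAAG, then reverse).

5'-GAACTGAACCTTGAGCCGTTGTACATCTAAGAAAGGACACGAACCCATGCGGTCTTATCAG-3'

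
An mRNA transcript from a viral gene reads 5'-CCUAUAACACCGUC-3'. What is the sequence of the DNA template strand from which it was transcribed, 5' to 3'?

5'-GACGGTGTTATAGG-3'

Replace U with T to get the coding DNA strand: CCTATAACACCGTC. The template strand is its reverse complement (complement GGATATTGTGGCAG, then reverse).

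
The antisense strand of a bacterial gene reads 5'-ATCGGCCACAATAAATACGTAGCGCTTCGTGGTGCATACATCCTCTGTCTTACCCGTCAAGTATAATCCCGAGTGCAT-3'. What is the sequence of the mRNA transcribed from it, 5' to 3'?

The mRNA has the sequence of the coding strand (reverse complement of the template) with T→U. Reverse complement of ATCGGCCACAATAAATACGTAGCGCTTCGTGGTGCATACATCCTCTGTCTTACCCGTCAAGTATAATCCCGAGTGCAT is ATGCACTCGGGATTATACTTGACGGGTAAGACAGAGGATGTATGCACCACGAAGCGCTACGTATTTATTGTGGCCGAT; then T→U.

5'-AUGCACUCGGGAUUAUACUUGACGGGUAAGACAGAGGAUGUAUGCACCACGAAGCGCUACGUAUUUAUUGUGGCCGAU-3'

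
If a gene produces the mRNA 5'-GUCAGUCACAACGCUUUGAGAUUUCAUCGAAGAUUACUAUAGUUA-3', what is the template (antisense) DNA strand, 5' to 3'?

Replace U with T to get the coding DNA strand: GTCAGTCACAACGCTTTGAGATTTCATCGAAGATTACTATAGTTA. The template strand is its reverse complement (complement CAGTCAGTGTTGCGAAACTCTAAAGTAGCTTCTAATGATATCAAT, then reverse).

5'-TAACTATAGTAATCTTCGATGAAATCTCAAAGCGTTGTGACTGAC-3'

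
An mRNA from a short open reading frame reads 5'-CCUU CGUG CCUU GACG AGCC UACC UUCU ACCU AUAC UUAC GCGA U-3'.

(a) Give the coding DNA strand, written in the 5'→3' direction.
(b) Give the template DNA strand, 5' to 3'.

(a) The coding strand matches the mRNA with U→T.
(b) The template strand is the reverse complement of the coding strand.

(a) 5'-CCTTCGTGCCTTGACGAGCCTACCTTCTACCTATACTTACGCGAT-3'
(b) 5'-ATCGCGTAAGTATAGGTAGAAGGTAGGCTCGTCAAGGCACGAAGG-3'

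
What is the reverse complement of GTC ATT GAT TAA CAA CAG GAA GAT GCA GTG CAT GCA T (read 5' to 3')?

Complement each base (A↔T, G↔C): CAGTAACTAATTGTTGTCCTTCTACGTCACGTACGTA. Then reverse.

5′-ATGCATGCACTGCATCTTCCTGTTGTTAATCAATGAC-3′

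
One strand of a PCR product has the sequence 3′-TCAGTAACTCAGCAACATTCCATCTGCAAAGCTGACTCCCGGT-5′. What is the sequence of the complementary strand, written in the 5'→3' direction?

5'-AGTCATTGAGTCGTTGTAAGGTAGACGTTTCGACTGAGGGCCA-3'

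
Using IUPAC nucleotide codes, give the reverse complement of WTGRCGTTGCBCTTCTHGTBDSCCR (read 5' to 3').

Standard pairs A↔T, G↔C; ambiguity codes pair R↔Y, W↔W, S↔S, B↔V, D↔H. Complement (WACYGCAACGVGAAGADCAVHSGGY), then reverse for 5'→3'.

5'-YGGSHVACDAGAAGVGCAACGYCAW-3'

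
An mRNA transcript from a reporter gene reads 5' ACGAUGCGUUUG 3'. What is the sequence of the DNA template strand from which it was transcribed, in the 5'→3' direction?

Replace U with T to get the coding DNA strand: ACGATGCGTTTG. The template strand is its reverse complement (complement TGCTACGCAAAC, then reverse).

5'-CAAACGCATCGT-3'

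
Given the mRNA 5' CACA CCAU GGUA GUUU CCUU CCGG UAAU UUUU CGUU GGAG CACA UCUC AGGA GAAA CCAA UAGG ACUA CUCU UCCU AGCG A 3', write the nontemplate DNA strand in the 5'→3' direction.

5'-CACACCATGGTAGTTTCCTTCCGGTAATTTTTCGTTGGAGCACATCTCAGGAGAAACCAATAGGACTACTCTTCCTAGCGA-3'

The coding DNA strand has the same 5'→3' sequence as the mRNA with U replaced by T.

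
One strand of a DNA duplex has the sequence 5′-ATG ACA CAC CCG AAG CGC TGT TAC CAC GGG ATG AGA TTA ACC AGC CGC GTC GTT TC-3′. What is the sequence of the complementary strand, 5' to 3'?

5'-GAAACGACGCGGCTGGTTAATCTCATCCCGTGGTAACAGCGCTTCGGGTGTGTCAT-3'

The complement of ATGACACACCCGAAGCGCTGTTACCACGGGATGAGATTAACCAGCCGCGTCGTTTC is TACTGTGTGGGCTTCGCGACAATGGTGCCCTACTCTAATTGGTCGGCGCAGCAAAG (A↔T, G↔C). DNA strands are antiparallel, so the complementary strand runs 3'→5'; reversing gives the 5'→3' form.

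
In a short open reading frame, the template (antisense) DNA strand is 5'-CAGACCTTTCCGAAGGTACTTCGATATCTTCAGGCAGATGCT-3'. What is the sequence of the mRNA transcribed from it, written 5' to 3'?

The mRNA has the sequence of the coding strand (reverse complement of the template) with T→U. Reverse complement of CAGACCTTTCCGAAGGTACTTCGATATCTTCAGGCAGATGCT is AGCATCTGCCTGAAGATATCGAAGTACCTTCGGAAAGGTCTG; then T→U.

5'-AGCAUCUGCCUGAAGAUAUCGAAGUACCUUCGGAAAGGUCUG-3'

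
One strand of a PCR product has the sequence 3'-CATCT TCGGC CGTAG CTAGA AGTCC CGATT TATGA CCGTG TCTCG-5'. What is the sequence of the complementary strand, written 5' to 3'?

5'-GTAGAAGCCGGCATCGATCTTCAGGGCTAAATACTGGCACAGAGC-3'

The strand is given 3'→5', so its complement runs 5'→3' in the same left-to-right order: pair each base A↔T, G↔C.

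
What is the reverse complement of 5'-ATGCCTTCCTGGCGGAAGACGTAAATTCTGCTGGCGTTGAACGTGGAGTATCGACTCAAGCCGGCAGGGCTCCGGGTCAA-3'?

5'-TTGACCCGGAGCCCTGCCGGCTTGAGTCGATACTCCACGTTCAACGCCAGCAGAATTTACGTCTTCCGCCAGGAAGGCAT-3'

Reading the sequence 3'→5' and pairing each base (A↔T, G↔C) gives the reverse complement directly.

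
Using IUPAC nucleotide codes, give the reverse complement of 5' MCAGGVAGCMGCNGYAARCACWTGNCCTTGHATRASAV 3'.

Standard pairs A↔T, G↔C; ambiguity codes pair R↔Y, M↔K, W↔W, S↔S, H↔D, V↔B, N↔N. Complement (KGTCCBTCGKCGNCRTTYGTGWACNGGAACDTAYTSTB), then reverse for 5'→3'.

5'-BTSTYATDCAAGGNCAWGTGYTTRCNGCKGCTBCCTGK-3'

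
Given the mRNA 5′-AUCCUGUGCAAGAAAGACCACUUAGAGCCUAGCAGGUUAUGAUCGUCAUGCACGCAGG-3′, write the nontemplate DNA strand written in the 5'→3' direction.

The coding DNA strand has the same 5'→3' sequence as the mRNA with U replaced by T.

5'-ATCCTGTGCAAGAAAGACCACTTAGAGCCTAGCAGGTTATGATCGTCATGCACGCAGG-3'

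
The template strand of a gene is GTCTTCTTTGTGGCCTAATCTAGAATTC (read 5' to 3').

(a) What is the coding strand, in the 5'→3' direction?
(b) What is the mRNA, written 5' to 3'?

(a) The coding strand is the reverse complement of the template: complement CAGAAGAAACACCGGATTAGATCTTAAG, then reverse.
(b) mRNA has the coding-strand sequence with T→U.

(a) 5'-GAATTCTAGATTAGGCCACAAAGAAGAC-3'
(b) 5'-GAAUUCUAGAUUAGGCCACAAAGAAGAC-3'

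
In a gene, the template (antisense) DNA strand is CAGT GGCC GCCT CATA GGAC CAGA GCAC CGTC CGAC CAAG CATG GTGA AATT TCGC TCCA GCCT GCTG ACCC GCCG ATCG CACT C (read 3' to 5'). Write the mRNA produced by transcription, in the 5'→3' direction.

Reading the template 3'→5' as shown, RNA polymerase pairs each base (A→U, T→A, G↔C) to build mRNA 5'→3' directly.

5'-GUCACCGGCGGAGUAUCCUGGUCUCGUGGCAGGCUGGUUCGUACCACUUUAAAGCGAGGUCGGACGACUGGGCGGCUAGCGUGAG-3'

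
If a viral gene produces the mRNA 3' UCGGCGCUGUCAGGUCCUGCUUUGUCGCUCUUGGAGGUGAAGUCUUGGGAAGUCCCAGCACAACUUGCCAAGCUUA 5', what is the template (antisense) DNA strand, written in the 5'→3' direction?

Written 5'→3' the mRNA is AUUCGAACCGUUCAACACGACCCUGAAGGGUUCUGAAGUGGAGGUUCUCGCUGUUUCGUCCUGGACUGUCGCGGCU, so the coding DNA strand is ATTCGAACCGTTCAACACGACCCTGAAGGGTTCTGAAGTGGAGGTTCTCGCTGTTTCGTCCTGGACTGTCGCGGCT. The template is its reverse complement.

5'-AGCCGCGACAGTCCAGGACGAAACAGCGAGAACCTCCACTTCAGAACCCTTCAGGGTCGTGTTGAACGGTTCGAAT-3'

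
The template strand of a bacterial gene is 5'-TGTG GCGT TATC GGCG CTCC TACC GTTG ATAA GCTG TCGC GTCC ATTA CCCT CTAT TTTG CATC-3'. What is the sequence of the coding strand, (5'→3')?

The coding strand is complementary and antiparallel to the template: take the complement (A↔T, G↔C) and reverse.

5'-GATGCAAAATAGAGGGTAATGGACGCGACAGCTTATCAACGGTAGGAGCGCCGATAACGCCACA-3'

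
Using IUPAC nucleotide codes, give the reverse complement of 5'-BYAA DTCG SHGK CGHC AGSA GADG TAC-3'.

Standard pairs A↔T, G↔C; ambiguity codes pair Y↔R, K↔M, S↔S, B↔V, D↔H. Complement (VRTTHAGCSDCMGCDGTCSTCTHCATG), then reverse for 5'→3'.

5'-GTACHTCTSCTGDCGMCDSCGAHTTRV-3'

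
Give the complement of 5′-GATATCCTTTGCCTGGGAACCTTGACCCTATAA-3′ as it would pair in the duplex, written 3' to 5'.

3'-CTATAGGAAACGGACCCTTGGAACTGGGATATT-5'

Base-pairing A↔T, G↔C gives the complement. The complementary strand is antiparallel, so paired with a 5'→3' strand it runs 3'→5'.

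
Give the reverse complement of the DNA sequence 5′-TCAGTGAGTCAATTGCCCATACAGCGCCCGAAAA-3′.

5'-TTTTCGGGCGCTGTATGGGCAATTGACTCACTGA-3'

Complement each base (A↔T, G↔C): AGTCACTCAGTTAACGGGTATGTCGCGGGCTTTT. Then reverse.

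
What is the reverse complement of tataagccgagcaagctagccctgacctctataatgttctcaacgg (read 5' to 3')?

5'-CCGTTGAGAACATTATAGAGGTCAGGGCTAGCTTGCTCGGCTTATA-3'

Complement each base (A↔T, G↔C): ATATTCGGCTCGTTCGATCGGGACTGGAGATATTACAAGAGTTGCC. Then reverse.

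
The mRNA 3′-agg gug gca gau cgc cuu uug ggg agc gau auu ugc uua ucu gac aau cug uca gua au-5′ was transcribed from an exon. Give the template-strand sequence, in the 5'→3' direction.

5'-TCCCACCGTCTAGCGGAAAACCCCTCGCTATAAACGAATAGACTGTTAGACAGTCATTA-3'

Written 5'→3' the mRNA is UAAUGACUGUCUAACAGUCUAUUCGUUUAUAGCGAGGGGUUUUCCGCUAGACGGUGGGA, so the coding DNA strand is TAATGACTGTCTAACAGTCTATTCGTTTATAGCGAGGGGTTTTCCGCTAGACGGTGGGA. The template is its reverse complement.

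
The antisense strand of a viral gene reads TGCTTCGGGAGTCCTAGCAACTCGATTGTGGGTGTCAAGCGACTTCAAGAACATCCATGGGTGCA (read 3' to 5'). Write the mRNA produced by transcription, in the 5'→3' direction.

Reading the template 3'→5' as shown, RNA polymerase pairs each base (A→U, T→A, G↔C) to build mRNA 5'→3' directly.

5'-ACGAAGCCCUCAGGAUCGUUGAGCUAACACCCACAGUUCGCUGAAGUUCUUGUAGGUACCCACGU-3'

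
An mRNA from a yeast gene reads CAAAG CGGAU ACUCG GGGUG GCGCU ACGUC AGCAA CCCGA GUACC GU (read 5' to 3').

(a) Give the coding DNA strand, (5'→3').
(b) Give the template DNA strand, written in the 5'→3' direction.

(a) 5′-CAAAGCGGATACTCGGGGTGGCGCTACGTCAGCAACCCGAGTACCGT-3′
(b) 5'-ACGGTACTCGGGTTGCTGACGTAGCGCCACCCCGAGTATCCGCTTTG-3'

(a) The coding strand matches the mRNA with U→T.
(b) The template strand is the reverse complement of the coding strand.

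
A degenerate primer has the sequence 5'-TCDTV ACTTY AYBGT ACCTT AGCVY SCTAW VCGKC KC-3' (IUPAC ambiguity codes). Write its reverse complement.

Standard pairs A↔T, G↔C; ambiguity codes pair Y↔R, K↔M, W↔W, S↔S, B↔V, D↔H. Complement (AGHABTGAARTRVCATGGAATCGBRSGATWBGCMGMG), then reverse for 5'→3'.

5′-GMGMCGBWTAGSRBGCTAAGGTACVRTRAAGTBAHGA-3′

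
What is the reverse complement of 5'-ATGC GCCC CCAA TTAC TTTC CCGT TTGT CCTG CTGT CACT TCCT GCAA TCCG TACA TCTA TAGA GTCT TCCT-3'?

5'-AGGAAGACTCTATAGATGTACGGATTGCAGGAAGTGACAGCAGGACAAACGGGAAAGTAATTGGGGGCGCAT-3'

Complement each base (A↔T, G↔C): TACGCGGGGGTTAATGAAAGGGCAAACAGGACGACAGTGAAGGACGTTAGGCATGTAGATATCTCAGAAGGA. Then reverse.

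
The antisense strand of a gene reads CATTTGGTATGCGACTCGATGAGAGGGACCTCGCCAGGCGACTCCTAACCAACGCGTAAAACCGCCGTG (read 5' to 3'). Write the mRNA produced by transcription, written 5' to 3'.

The mRNA has the sequence of the coding strand (reverse complement of the template) with T→U. Reverse complement of CATTTGGTATGCGACTCGATGAGAGGGACCTCGCCAGGCGACTCCTAACCAACGCGTAAAACCGCCGTG is CACGGCGGTTTTACGCGTTGGTTAGGAGTCGCCTGGCGAGGTCCCTCTCATCGAGTCGCATACCAAATG; then T→U.

5'-CACGGCGGUUUUACGCGUUGGUUAGGAGUCGCCUGGCGAGGUCCCUCUCAUCGAGUCGCAUACCAAAUG-3'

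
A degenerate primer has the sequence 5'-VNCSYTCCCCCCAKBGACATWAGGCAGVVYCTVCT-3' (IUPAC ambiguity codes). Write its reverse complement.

5'-AGBAGRBBCTGCCTWATGTCVMTGGGGGGARSGNB-3'

Standard pairs A↔T, G↔C; ambiguity codes pair Y↔R, K↔M, W↔W, S↔S, B↔V, N↔N. Complement (BNGSRAGGGGGGTMVCTGTAWTCCGTCBBRGABGA), then reverse for 5'→3'.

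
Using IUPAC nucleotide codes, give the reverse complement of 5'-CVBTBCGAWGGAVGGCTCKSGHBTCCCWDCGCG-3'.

Standard pairs A↔T, G↔C; ambiguity codes pair K↔M, W↔W, S↔S, B↔V, D↔H. Complement (GBVAVGCTWCCTBCCGAGMSCDVAGGGWHGCGC), then reverse for 5'→3'.

5′-CGCGHWGGGAVDCSMGAGCCBTCCWTCGVAVBG-3′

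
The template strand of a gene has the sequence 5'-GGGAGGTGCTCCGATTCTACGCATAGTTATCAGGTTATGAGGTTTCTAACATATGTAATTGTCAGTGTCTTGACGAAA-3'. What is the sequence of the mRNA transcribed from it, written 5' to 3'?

5′-UUUCGUCAAGACACUGACAAUUACAUAUGUUAGAAACCUCAUAACCUGAUAACUAUGCGUAGAAUCGGAGCACCUCCC-3′

The mRNA has the sequence of the coding strand (reverse complement of the template) with T→U. Reverse complement of GGGAGGTGCTCCGATTCTACGCATAGTTATCAGGTTATGAGGTTTCTAACATATGTAATTGTCAGTGTCTTGACGAAA is TTTCGTCAAGACACTGACAATTACATATGTTAGAAACCTCATAACCTGATAACTATGCGTAGAATCGGAGCACCTCCC; then T→U.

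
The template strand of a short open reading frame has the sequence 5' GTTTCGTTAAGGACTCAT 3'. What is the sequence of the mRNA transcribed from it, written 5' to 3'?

5′-AUGAGUCCUUAACGAAAC-3′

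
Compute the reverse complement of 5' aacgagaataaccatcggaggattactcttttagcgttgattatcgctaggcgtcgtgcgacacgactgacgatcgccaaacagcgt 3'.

Reading the sequence 3'→5' and pairing each base (A↔T, G↔C) gives the reverse complement directly.

5'-ACGCTGTTTGGCGATCGTCAGTCGTGTCGCACGACGCCTAGCGATAATCAACGCTAAAAGAGTAATCCTCCGATGGTTATTCTCGTT-3'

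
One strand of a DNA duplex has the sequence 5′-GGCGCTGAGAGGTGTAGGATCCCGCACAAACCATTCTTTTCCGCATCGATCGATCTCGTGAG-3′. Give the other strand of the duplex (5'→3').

5'-CTCACGAGATCGATCGATGCGGAAAAGAATGGTTTGTGCGGGATCCTACACCTCTCAGCGCC-3'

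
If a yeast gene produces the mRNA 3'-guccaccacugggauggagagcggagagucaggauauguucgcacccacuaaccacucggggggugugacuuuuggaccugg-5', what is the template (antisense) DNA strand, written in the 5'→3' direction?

Written 5'→3' the mRNA is GGUCCAGGUUUUCAGUGUGGGGGGCUCACCAAUCACCCACGCUUGUAUAGGACUGAGAGGCGAGAGGUAGGGUCACCACCUG, so the coding DNA strand is GGTCCAGGTTTTCAGTGTGGGGGGCTCACCAATCACCCACGCTTGTATAGGACTGAGAGGCGAGAGGTAGGGTCACCACCTG. The template is its reverse complement.

5'-CAGGTGGTGACCCTACCTCTCGCCTCTCAGTCCTATACAAGCGTGGGTGATTGGTGAGCCCCCCACACTGAAAACCTGGACC-3'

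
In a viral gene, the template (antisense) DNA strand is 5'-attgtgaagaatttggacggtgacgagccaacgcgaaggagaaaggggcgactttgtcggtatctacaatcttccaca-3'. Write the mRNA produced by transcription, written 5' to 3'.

5'-UGUGGAAGAUUGUAGAUACCGACAAAGUCGCCCCUUUCUCCUUCGCGUUGGCUCGUCACCGUCCAAAUUCUUCACAAU-3'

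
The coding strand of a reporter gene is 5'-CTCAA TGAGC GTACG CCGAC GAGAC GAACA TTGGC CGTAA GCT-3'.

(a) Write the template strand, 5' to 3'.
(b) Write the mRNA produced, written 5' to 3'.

(a) The template strand is the reverse complement of the coding strand: complement GAGTTACTCGCATGCGGCTGCTCTGCTTGTAACCGGCATTCGA, then reverse.
(b) mRNA matches the coding strand with T→U.

(a) 5'-AGCTTACGGCCAATGTTCGTCTCGTCGGCGTACGCTCATTGAG-3'
(b) 5′-CUCAAUGAGCGUACGCCGACGAGACGAACAUUGGCCGUAAGCU-3′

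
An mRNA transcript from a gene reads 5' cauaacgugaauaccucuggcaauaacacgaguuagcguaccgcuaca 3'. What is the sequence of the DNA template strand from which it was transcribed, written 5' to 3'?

5'-TGTAGCGGTACGCTAACTCGTGTTATTGCCAGAGGTATTCACGTTATG-3'

Replace U with T to get the coding DNA strand: CATAACGTGAATACCTCTGGCAATAACACGAGTTAGCGTACCGCTACA. The template strand is its reverse complement (complement GTATTGCACTTATGGAGACCGTTATTGTGCTCAATCGCATGGCGATGT, then reverse).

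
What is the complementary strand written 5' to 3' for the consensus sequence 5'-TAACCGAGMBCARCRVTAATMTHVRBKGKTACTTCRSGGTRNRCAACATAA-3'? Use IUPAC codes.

5'-TTATGTTGYNYACCSYGAAGTAMCMVYBDAKATTABYGYTGVKCTCGGTTA-3'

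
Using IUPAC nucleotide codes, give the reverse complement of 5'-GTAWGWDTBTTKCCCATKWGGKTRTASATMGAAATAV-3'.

5'-BTATTTCKATSTAYAMCCWMATGGGMAAVAHWCWTAC-3'

Standard pairs A↔T, G↔C; ambiguity codes pair R↔Y, M↔K, W↔W, S↔S, B↔V, D↔H. Complement (CATWCWHAVAAMGGGTAMWCCMAYATSTAKCTTTATB), then reverse for 5'→3'.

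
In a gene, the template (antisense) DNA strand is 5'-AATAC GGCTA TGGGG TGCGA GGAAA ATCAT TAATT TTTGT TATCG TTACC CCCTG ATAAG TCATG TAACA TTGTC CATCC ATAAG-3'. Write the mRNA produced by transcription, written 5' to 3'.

The mRNA has the sequence of the coding strand (reverse complement of the template) with T→U. Reverse complement of AATACGGCTATGGGGTGCGAGGAAAATCATTAATTTTTGTTATCGTTACCCCCTGATAAGTCATGTAACATTGTCCATCCATAAG is CTTATGGATGGACAATGTTACATGACTTATCAGGGGGTAACGATAACAAAAATTAATGATTTTCCTCGCACCCCATAGCCGTATT; then T→U.

5'-CUUAUGGAUGGACAAUGUUACAUGACUUAUCAGGGGGUAACGAUAACAAAAAUUAAUGAUUUUCCUCGCACCCCAUAGCCGUAUU-3'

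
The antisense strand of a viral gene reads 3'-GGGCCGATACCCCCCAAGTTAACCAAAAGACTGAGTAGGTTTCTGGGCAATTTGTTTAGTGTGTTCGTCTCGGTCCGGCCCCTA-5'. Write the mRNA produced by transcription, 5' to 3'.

5'-CCCGGCUAUGGGGGGUUCAAUUGGUUUUCUGACUCAUCCAAAGACCCGUUAAACAAAUCACACAAGCAGAGCCAGGCCGGGGAU-3'

Reading the template 3'→5' as shown, RNA polymerase pairs each base (A→U, T→A, G↔C) to build mRNA 5'→3' directly.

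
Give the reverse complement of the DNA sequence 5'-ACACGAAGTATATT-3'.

Complement each base (A↔T, G↔C): TGTGCTTCATATAA. Then reverse.

5'-AATATACTTCGTGT-3'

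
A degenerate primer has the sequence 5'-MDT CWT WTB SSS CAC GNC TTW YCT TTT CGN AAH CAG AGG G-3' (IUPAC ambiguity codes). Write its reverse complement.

Standard pairs A↔T, G↔C; ambiguity codes pair Y↔R, M↔K, W↔W, S↔S, B↔V, D↔H, N↔N. Complement (KHAGWAWAVSSSGTGCNGAAWRGAAAAGCNTTDGTCTCCC), then reverse for 5'→3'.

5'-CCCTCTGDTTNCGAAAAGRWAAGNCGTGSSSVAWAWGAHK-3'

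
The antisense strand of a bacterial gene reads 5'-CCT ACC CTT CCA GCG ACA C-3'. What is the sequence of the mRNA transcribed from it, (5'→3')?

The mRNA has the sequence of the coding strand (reverse complement of the template) with T→U. Reverse complement of CCTACCCTTCCAGCGACAC is GTGTCGCTGGAAGGGTAGG; then T→U.

5′-GUGUCGCUGGAAGGGUAGG-3′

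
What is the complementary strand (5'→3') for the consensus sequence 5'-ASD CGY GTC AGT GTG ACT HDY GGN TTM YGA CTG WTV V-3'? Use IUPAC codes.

Standard pairs A↔T, G↔C; ambiguity codes pair Y↔R, M↔K, W↔W, S↔S, D↔H, V↔B, N↔N. Complement (TSHGCRCAGTCACACTGADHRCCNAAKRCTGACWABB), then reverse for 5'→3'.

5'-BBAWCAGTCRKAANCCRHDAGTCACACTGACRCGHST-3'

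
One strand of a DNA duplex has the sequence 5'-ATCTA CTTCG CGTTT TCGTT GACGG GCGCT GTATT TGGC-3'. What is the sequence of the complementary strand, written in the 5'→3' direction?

The complement of ATCTACTTCGCGTTTTCGTTGACGGGCGCTGTATTTGGC is TAGATGAAGCGCAAAAGCAACTGCCCGCGACATAAACCG (A↔T, G↔C). DNA strands are antiparallel, so the complementary strand runs 3'→5'; reversing gives the 5'→3' form.

5'-GCCAAATACAGCGCCCGTCAACGAAAACGCGAAGTAGAT-3'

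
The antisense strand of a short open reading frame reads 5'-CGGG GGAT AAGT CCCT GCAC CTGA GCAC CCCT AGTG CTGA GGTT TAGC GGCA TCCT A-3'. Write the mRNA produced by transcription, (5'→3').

5'-UAGGAUGCCGCUAAACCUCAGCACUAGGGGUGCUCAGGUGCAGGGACUUAUCCCCCG-3'

RNA polymerase reads the template 3'→5' and synthesizes mRNA 5'→3' by base-pairing (A→U, T→A, G↔C). The complement of the template is GCCCCCTATTCAGGGACGTGGACTCGTGGGGATCACGACTCCAAATCGCCGTAGGAT; antiparallel, so 5'→3' the coding strand is TAGGATGCCGCTAAACCTCAGCACTAGGGGTGCTCAGGTGCAGGGACTTATCCCCCG. Replace T with U for the mRNA.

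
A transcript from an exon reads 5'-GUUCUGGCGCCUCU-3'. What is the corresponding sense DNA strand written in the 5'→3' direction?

The coding DNA strand has the same 5'→3' sequence as the mRNA with U replaced by T.

5′-GTTCTGGCGCCTCT-3′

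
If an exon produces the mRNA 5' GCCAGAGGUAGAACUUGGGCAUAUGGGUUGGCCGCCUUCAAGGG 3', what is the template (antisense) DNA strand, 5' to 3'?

5'-CCCTTGAAGGCGGCCAACCCATATGCCCAAGTTCTACCTCTGGC-3'

Replace U with T to get the coding DNA strand: GCCAGAGGTAGAACTTGGGCATATGGGTTGGCCGCCTTCAAGGG. The template strand is its reverse complement (complement CGGTCTCCATCTTGAACCCGTATACCCAACCGGCGGAAGTTCCC, then reverse).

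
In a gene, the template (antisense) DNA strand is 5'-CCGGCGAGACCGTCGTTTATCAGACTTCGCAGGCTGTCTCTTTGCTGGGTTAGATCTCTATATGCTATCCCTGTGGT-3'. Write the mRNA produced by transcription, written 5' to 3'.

The mRNA has the sequence of the coding strand (reverse complement of the template) with T→U. Reverse complement of CCGGCGAGACCGTCGTTTATCAGACTTCGCAGGCTGTCTCTTTGCTGGGTTAGATCTCTATATGCTATCCCTGTGGT is ACCACAGGGATAGCATATAGAGATCTAACCCAGCAAAGAGACAGCCTGCGAAGTCTGATAAACGACGGTCTCGCCGG; then T→U.

5'-ACCACAGGGAUAGCAUAUAGAGAUCUAACCCAGCAAAGAGACAGCCUGCGAAGUCUGAUAAACGACGGUCUCGCCGG-3'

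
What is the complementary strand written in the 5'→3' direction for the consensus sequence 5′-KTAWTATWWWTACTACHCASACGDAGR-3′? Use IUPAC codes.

5'-YCTHCGTSTGDGTAGTAWWWATAWTAM-3'

Standard pairs A↔T, G↔C; ambiguity codes pair R↔Y, K↔M, W↔W, S↔S, D↔H. Complement (MATWATAWWWATGATGDGTSTGCHTCY), then reverse for 5'→3'.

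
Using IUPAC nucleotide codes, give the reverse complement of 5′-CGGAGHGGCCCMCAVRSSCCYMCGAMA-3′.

Standard pairs A↔T, G↔C; ambiguity codes pair R↔Y, M↔K, S↔S, H↔D, V↔B. Complement (GCCTCDCCGGGKGTBYSSGGRKGCTKT), then reverse for 5'→3'.

5'-TKTCGKRGGSSYBTGKGGGCCDCTCCG-3'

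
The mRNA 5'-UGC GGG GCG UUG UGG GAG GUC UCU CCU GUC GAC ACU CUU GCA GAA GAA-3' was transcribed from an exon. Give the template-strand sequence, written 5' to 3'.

5'-TTCTTCTGCAAGAGTGTCGACAGGAGAGACCTCCCACAACGCCCCGCA-3'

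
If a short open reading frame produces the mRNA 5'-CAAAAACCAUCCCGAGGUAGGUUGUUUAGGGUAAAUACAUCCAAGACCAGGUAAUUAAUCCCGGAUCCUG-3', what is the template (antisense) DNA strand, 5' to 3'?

5'-CAGGATCCGGGATTAATTACCTGGTCTTGGATGTATTTACCCTAAACAACCTACCTCGGGATGGTTTTTG-3'

Replace U with T to get the coding DNA strand: CAAAAACCATCCCGAGGTAGGTTGTTTAGGGTAAATACATCCAAGACCAGGTAATTAATCCCGGATCCTG. The template strand is its reverse complement (complement GTTTTTGGTAGGGCTCCATCCAACAAATCCCATTTATGTAGGTTCTGGTCCATTAATTAGGGCCTAGGAC, then reverse).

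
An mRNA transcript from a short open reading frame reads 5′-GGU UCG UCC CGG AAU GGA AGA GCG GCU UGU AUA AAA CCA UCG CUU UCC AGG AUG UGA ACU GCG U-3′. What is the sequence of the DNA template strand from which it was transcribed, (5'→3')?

5'-ACGCAGTTCACATCCTGGAAAGCGATGGTTTTATACAAGCCGCTCTTCCATTCCGGGACGAACC-3'

Replace U with T to get the coding DNA strand: GGTTCGTCCCGGAATGGAAGAGCGGCTTGTATAAAACCATCGCTTTCCAGGATGTGAACTGCGT. The template strand is its reverse complement (complement CCAAGCAGGGCCTTACCTTCTCGCCGAACATATTTTGGTAGCGAAAGGTCCTACACTTGACGCA, then reverse).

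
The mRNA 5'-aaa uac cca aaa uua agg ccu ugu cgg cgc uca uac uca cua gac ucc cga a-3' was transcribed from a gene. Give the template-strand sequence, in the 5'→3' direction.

5'-TTCGGGAGTCTAGTGAGTATGAGCGCCGACAAGGCCTTAATTTTGGGTATTT-3'

Replace U with T to get the coding DNA strand: AAATACCCAAAATTAAGGCCTTGTCGGCGCTCATACTCACTAGACTCCCGAA. The template strand is its reverse complement (complement TTTATGGGTTTTAATTCCGGAACAGCCGCGAGTATGAGTGATCTGAGGGCTT, then reverse).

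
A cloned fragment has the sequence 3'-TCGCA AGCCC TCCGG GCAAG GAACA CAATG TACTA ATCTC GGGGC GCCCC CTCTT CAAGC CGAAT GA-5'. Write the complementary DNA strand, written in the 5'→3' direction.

5'-AGCGTTCGGGAGGCCCGTTCCTTGTGTTACATGATTAGAGCCCCGCGGGGGAGAAGTTCGGCTTACT-3'

The strand is given 3'→5', so its complement runs 5'→3' in the same left-to-right order: pair each base A↔T, G↔C.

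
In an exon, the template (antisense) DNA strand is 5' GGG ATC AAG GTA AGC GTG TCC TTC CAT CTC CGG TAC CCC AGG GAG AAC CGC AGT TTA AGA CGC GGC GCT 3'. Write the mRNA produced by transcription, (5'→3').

5'-AGCGCCGCGUCUUAAACUGCGGUUCUCCCUGGGGUACCGGAGAUGGAAGGACACGCUUACCUUGAUCCC-3'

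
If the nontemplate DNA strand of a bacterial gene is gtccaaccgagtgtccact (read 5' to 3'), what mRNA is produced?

The mRNA is synthesized from the template strand, so it matches the coding strand with T replaced by U.

5'-GUCCAACCGAGUGUCCACU-3'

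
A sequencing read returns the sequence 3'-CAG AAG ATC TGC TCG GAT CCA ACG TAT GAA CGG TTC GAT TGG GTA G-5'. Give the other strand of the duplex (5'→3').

5'-GTCTTCTAGACGAGCCTAGGTTGCATACTTGCCAAGCTAACCCATC-3'

The strand is given 3'→5', so its complement runs 5'→3' in the same left-to-right order: pair each base A↔T, G↔C.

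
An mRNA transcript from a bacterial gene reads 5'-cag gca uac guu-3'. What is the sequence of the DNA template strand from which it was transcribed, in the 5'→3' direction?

Replace U with T to get the coding DNA strand: CAGGCATACGTT. The template strand is its reverse complement (complement GTCCGTATGCAA, then reverse).

5′-AACGTATGCCTG-3′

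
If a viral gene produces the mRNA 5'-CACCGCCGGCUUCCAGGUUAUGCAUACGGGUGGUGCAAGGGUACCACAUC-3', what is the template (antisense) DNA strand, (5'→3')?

5'-GATGTGGTACCCTTGCACCACCCGTATGCATAACCTGGAAGCCGGCGGTG-3'

Replace U with T to get the coding DNA strand: CACCGCCGGCTTCCAGGTTATGCATACGGGTGGTGCAAGGGTACCACATC. The template strand is its reverse complement (complement GTGGCGGCCGAAGGTCCAATACGTATGCCCACCACGTTCCCATGGTGTAG, then reverse).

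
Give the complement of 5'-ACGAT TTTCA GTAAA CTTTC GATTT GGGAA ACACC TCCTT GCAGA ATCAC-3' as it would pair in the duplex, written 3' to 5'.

3'-TGCTAAAAGTCATTTGAAAGCTAAACCCTTTGTGGAGGAACGTCTTAGTG-5'

Base-pairing A↔T, G↔C gives the complement. The complementary strand is antiparallel, so paired with a 5'→3' strand it runs 3'→5'.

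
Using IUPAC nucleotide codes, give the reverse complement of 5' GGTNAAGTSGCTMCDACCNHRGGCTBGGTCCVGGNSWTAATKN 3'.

5′-NMATTAWSNCCBGGACCVAGCCYDNGGTHGKAGCSACTTNACC-3′

Standard pairs A↔T, G↔C; ambiguity codes pair R↔Y, M↔K, W↔W, S↔S, B↔V, D↔H, N↔N. Complement (CCANTTCASCGAKGHTGGNDYCCGAVCCAGGBCCNSWATTAMN), then reverse for 5'→3'.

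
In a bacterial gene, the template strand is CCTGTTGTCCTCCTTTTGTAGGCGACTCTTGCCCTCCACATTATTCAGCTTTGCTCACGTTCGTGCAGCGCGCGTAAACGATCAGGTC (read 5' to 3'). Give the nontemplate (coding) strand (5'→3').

5'-GACCTGATCGTTTACGCGCGCTGCACGAACGTGAGCAAAGCTGAATAATGTGGAGGGCAAGAGTCGCCTACAAAAGGAGGACAACAGG-3'

The coding strand is complementary and antiparallel to the template: take the complement (A↔T, G↔C) and reverse.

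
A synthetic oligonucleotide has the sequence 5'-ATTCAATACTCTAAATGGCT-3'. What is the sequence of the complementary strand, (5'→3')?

5′-AGCCATTTAGAGTATTGAAT-3′

Pairing A↔T and G↔C gives TAAGTTATGAGATTTACCGA, running 3'→5'. Reverse for the 5'→3' convention.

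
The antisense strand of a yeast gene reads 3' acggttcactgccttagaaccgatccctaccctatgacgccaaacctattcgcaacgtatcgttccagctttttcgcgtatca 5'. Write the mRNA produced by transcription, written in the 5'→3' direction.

Reading the template 3'→5' as shown, RNA polymerase pairs each base (A→U, T→A, G↔C) to build mRNA 5'→3' directly.

5'-UGCCAAGUGACGGAAUCUUGGCUAGGGAUGGGAUACUGCGGUUUGGAUAAGCGUUGCAUAGCAAGGUCGAAAAAGCGCAUAGU-3'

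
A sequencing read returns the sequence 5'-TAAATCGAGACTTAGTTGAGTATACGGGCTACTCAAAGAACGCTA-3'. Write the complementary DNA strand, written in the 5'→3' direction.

5'-TAGCGTTCTTTGAGTAGCCCGTATACTCAACTAAGTCTCGATTTA-3'

Pairing A↔T and G↔C gives ATTTAGCTCTGAATCAACTCATATGCCCGATGAGTTTCTTGCGAT, running 3'→5'. Reverse for the 5'→3' convention.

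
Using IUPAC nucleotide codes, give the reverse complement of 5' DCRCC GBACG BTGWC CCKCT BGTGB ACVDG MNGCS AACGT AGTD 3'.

5'-HACTACGTTSGCNKCHBGTVCACVAGMGGGWCAVCGTVCGGYGH-3'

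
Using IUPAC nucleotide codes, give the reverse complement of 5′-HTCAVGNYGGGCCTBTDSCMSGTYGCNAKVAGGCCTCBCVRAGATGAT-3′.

5'-ATCATCTYBGVGAGGCCTBMTNGCRACSKGSHAVAGGCCCRNCBTGAD-3'

Standard pairs A↔T, G↔C; ambiguity codes pair R↔Y, M↔K, S↔S, B↔V, D↔H, N↔N. Complement (DAGTBCNRCCCGGAVAHSGKSCARCGNTMBTCCGGAGVGBYTCTACTA), then reverse for 5'→3'.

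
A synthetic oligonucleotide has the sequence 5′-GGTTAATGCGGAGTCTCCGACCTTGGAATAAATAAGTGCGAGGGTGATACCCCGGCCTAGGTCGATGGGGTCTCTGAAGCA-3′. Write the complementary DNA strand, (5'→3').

5'-TGCTTCAGAGACCCCATCGACCTAGGCCGGGGTATCACCCTCGCACTTATTTATTCCAAGGTCGGAGACTCCGCATTAACC-3'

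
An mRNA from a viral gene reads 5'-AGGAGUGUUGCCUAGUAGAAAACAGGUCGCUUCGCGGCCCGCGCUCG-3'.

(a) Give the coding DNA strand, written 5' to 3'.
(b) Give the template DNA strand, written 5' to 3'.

(a) 5'-AGGAGTGTTGCCTAGTAGAAAACAGGTCGCTTCGCGGCCCGCGCTCG-3'
(b) 5'-CGAGCGCGGGCCGCGAAGCGACCTGTTTTCTACTAGGCAACACTCCT-3'

(a) The coding strand matches the mRNA with U→T.
(b) The template strand is the reverse complement of the coding strand.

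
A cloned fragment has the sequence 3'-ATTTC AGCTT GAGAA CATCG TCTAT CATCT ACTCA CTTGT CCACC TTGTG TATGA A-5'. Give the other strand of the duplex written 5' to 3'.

The strand is given 3'→5', so its complement runs 5'→3' in the same left-to-right order: pair each base A↔T, G↔C.

5'-TAAAGTCGAACTCTTGTAGCAGATAGTAGATGAGTGAACAGGTGGAACACATACTT-3'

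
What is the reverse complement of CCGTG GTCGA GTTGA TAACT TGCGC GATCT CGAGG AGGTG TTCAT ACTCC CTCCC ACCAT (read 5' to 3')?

5'-ATGGTGGGAGGGAGTATGAACACCTCCTCGAGATCGCGCAAGTTATCAACTCGACCACGG-3'

Reading the sequence 3'→5' and pairing each base (A↔T, G↔C) gives the reverse complement directly.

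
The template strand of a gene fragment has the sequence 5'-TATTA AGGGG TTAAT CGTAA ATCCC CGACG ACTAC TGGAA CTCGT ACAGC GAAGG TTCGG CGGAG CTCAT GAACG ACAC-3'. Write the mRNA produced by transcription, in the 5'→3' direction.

5'-GUGUCGUUCAUGAGCUCCGCCGAACCUUCGCUGUACGAGUUCCAGUAGUCGUCGGGGAUUUACGAUUAACCCCUUAAUA-3'

The mRNA has the sequence of the coding strand (reverse complement of the template) with T→U. Reverse complement of TATTAAGGGGTTAATCGTAAATCCCCGACGACTACTGGAACTCGTACAGCGAAGGTTCGGCGGAGCTCATGAACGACAC is GTGTCGTTCATGAGCTCCGCCGAACCTTCGCTGTACGAGTTCCAGTAGTCGTCGGGGATTTACGATTAACCCCTTAATA; then T→U.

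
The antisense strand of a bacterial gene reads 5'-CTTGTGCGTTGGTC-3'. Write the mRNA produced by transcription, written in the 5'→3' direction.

The mRNA has the sequence of the coding strand (reverse complement of the template) with T→U. Reverse complement of CTTGTGCGTTGGTC is GACCAACGCACAAG; then T→U.

5′-GACCAACGCACAAG-3′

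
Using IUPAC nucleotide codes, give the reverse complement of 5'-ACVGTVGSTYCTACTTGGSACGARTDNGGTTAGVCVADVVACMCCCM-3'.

Standard pairs A↔T, G↔C; ambiguity codes pair R↔Y, M↔K, S↔S, D↔H, V↔B, N↔N. Complement (TGBCABCSARGATGAACCSTGCTYAHNCCAATCBGBTHBBTGKGGGK), then reverse for 5'→3'.

5'-KGGGKGTBBHTBGBCTAACCNHAYTCGTSCCAAGTAGRASCBACBGT-3'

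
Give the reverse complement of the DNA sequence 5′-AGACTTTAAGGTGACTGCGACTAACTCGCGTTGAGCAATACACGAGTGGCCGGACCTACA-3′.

5'-TGTAGGTCCGGCCACTCGTGTATTGCTCAACGCGAGTTAGTCGCAGTCACCTTAAAGTCT-3'

Complement each base (A↔T, G↔C): TCTGAAATTCCACTGACGCTGATTGAGCGCAACTCGTTATGTGCTCACCGGCCTGGATGT. Then reverse.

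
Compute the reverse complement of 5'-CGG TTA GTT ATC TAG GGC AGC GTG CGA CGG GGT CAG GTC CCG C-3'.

5'-GCGGGACCTGACCCCGTCGCACGCTGCCCTAGATAACTAACCG-3'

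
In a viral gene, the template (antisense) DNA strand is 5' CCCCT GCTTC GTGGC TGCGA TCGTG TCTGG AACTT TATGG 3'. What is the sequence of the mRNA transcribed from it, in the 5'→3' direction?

5'-CCAUAAAGUUCCAGACACGAUCGCAGCCACGAAGCAGGGG-3'

The mRNA has the sequence of the coding strand (reverse complement of the template) with T→U. Reverse complement of CCCCTGCTTCGTGGCTGCGATCGTGTCTGGAACTTTATGG is CCATAAAGTTCCAGACACGATCGCAGCCACGAAGCAGGGG; then T→U.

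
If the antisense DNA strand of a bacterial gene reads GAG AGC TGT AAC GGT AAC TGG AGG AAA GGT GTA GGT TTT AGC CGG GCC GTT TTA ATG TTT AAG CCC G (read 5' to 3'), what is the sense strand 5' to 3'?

5′-CGGGCTTAAACATTAAAACGGCCCGGCTAAAACCTACACCTTTCCTCCAGTTACCGTTACAGCTCTC-3′

The coding strand is complementary and antiparallel to the template: take the complement (A↔T, G↔C) and reverse.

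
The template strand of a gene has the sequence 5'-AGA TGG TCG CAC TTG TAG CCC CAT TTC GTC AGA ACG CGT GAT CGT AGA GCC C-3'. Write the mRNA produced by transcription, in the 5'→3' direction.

RNA polymerase reads the template 3'→5' and synthesizes mRNA 5'→3' by base-pairing (A→U, T→A, G↔C). The complement of the template is TCTACCAGCGTGAACATCGGGGTAAAGCAGTCTTGCGCACTAGCATCTCGGG; antiparallel, so 5'→3' the coding strand is GGGCTCTACGATCACGCGTTCTGACGAAATGGGGCTACAAGTGCGACCATCT. Replace T with U for the mRNA.

5′-GGGCUCUACGAUCACGCGUUCUGACGAAAUGGGGCUACAAGUGCGACCAUCU-3′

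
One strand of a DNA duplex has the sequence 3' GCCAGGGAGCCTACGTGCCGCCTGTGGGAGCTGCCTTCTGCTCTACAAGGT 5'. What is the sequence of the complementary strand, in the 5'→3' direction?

The strand is given 3'→5', so its complement runs 5'→3' in the same left-to-right order: pair each base A↔T, G↔C.

5'-CGGTCCCTCGGATGCACGGCGGACACCCTCGACGGAAGACGAGATGTTCCA-3'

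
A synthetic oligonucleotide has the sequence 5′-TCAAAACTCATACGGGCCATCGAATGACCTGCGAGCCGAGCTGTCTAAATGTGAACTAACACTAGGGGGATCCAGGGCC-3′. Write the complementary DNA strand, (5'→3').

The complement of TCAAAACTCATACGGGCCATCGAATGACCTGCGAGCCGAGCTGTCTAAATGTGAACTAACACTAGGGGGATCCAGGGCC is AGTTTTGAGTATGCCCGGTAGCTTACTGGACGCTCGGCTCGACAGATTTACACTTGATTGTGATCCCCCTAGGTCCCGG (A↔T, G↔C). DNA strands are antiparallel, so the complementary strand runs 3'→5'; reversing gives the 5'→3' form.

5'-GGCCCTGGATCCCCCTAGTGTTAGTTCACATTTAGACAGCTCGGCTCGCAGGTCATTCGATGGCCCGTATGAGTTTTGA-3'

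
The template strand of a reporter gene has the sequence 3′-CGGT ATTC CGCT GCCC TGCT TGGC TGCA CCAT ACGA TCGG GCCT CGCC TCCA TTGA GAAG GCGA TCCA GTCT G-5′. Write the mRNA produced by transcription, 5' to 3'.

5'-GCCAUAAGGCGACGGGACGAACCGACGUGGUAUGCUAGCCCGGAGCGGAGGUAACUCUUCCGCUAGGUCAGAC-3'

Reading the template 3'→5' as shown, RNA polymerase pairs each base (A→U, T→A, G↔C) to build mRNA 5'→3' directly.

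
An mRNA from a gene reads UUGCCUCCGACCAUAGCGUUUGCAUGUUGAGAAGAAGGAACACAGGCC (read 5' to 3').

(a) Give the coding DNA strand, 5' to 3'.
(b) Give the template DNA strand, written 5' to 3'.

(a) 5'-TTGCCTCCGACCATAGCGTTTGCATGTTGAGAAGAAGGAACACAGGCC-3'
(b) 5'-GGCCTGTGTTCCTTCTTCTCAACATGCAAACGCTATGGTCGGAGGCAA-3'

(a) The coding strand matches the mRNA with U→T.
(b) The template strand is the reverse complement of the coding strand.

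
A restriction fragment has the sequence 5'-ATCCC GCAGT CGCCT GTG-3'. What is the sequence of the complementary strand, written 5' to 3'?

5'-CACAGGCGACTGCGGGAT-3'

Pairing A↔T and G↔C gives TAGGGCGTCAGCGGACAC, running 3'→5'. Reverse for the 5'→3' convention.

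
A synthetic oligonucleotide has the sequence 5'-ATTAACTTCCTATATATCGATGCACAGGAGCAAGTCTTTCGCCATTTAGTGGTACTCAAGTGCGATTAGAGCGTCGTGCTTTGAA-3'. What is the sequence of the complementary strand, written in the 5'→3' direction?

5'-TTCAAAGCACGACGCTCTAATCGCACTTGAGTACCACTAAATGGCGAAAGACTTGCTCCTGTGCATCGATATATAGGAAGTTAAT-3'

Pairing A↔T and G↔C gives TAATTGAAGGATATATAGCTACGTGTCCTCGTTCAGAAAGCGGTAAATCACCATGAGTTCACGCTAATCTCGCAGCACGAAACTT, running 3'→5'. Reverse for the 5'→3' convention.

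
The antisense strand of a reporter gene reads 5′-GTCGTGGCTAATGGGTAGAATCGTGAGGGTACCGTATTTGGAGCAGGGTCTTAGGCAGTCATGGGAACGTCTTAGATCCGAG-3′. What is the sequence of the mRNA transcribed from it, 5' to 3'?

RNA polymerase reads the template 3'→5' and synthesizes mRNA 5'→3' by base-pairing (A→U, T→A, G↔C). The complement of the template is CAGCACCGATTACCCATCTTAGCACTCCCATGGCATAAACCTCGTCCCAGAATCCGTCAGTACCCTTGCAGAATCTAGGCTC; antiparallel, so 5'→3' the coding strand is CTCGGATCTAAGACGTTCCCATGACTGCCTAAGACCCTGCTCCAAATACGGTACCCTCACGATTCTACCCATTAGCCACGAC. Replace T with U for the mRNA.

5'-CUCGGAUCUAAGACGUUCCCAUGACUGCCUAAGACCCUGCUCCAAAUACGGUACCCUCACGAUUCUACCCAUUAGCCACGAC-3'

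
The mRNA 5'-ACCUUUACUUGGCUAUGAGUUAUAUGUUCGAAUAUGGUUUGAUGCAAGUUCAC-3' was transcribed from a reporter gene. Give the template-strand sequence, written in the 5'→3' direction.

5'-GTGAACTTGCATCAAACCATATTCGAACATATAACTCATAGCCAAGTAAAGGT-3'

Replace U with T to get the coding DNA strand: ACCTTTACTTGGCTATGAGTTATATGTTCGAATATGGTTTGATGCAAGTTCAC. The template strand is its reverse complement (complement TGGAAATGAACCGATACTCAATATACAAGCTTATACCAAACTACGTTCAAGTG, then reverse).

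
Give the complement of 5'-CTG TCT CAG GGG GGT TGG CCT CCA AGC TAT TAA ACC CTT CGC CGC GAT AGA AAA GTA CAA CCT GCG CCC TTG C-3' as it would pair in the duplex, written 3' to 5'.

Base-pairing A↔T, G↔C gives the complement. The complementary strand is antiparallel, so paired with a 5'→3' strand it runs 3'→5'.

3'-GACAGAGTCCCCCCAACCGGAGGTTCGATAATTTGGGAAGCGGCGCTATCTTTTCATGTTGGACGCGGGAACG-5'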